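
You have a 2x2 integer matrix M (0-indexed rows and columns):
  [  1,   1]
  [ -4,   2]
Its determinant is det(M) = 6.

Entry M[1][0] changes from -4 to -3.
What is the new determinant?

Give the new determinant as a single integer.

det is linear in row 1: changing M[1][0] by delta changes det by delta * cofactor(1,0).
Cofactor C_10 = (-1)^(1+0) * minor(1,0) = -1
Entry delta = -3 - -4 = 1
Det delta = 1 * -1 = -1
New det = 6 + -1 = 5

Answer: 5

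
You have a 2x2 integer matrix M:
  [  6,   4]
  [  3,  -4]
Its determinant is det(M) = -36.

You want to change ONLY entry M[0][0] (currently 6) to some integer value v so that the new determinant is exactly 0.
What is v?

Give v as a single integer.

Answer: -3

Derivation:
det is linear in entry M[0][0]: det = old_det + (v - 6) * C_00
Cofactor C_00 = -4
Want det = 0: -36 + (v - 6) * -4 = 0
  (v - 6) = 36 / -4 = -9
  v = 6 + (-9) = -3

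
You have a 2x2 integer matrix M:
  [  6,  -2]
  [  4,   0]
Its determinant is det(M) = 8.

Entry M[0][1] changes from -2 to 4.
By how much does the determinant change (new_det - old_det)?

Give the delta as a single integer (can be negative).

Answer: -24

Derivation:
Cofactor C_01 = -4
Entry delta = 4 - -2 = 6
Det delta = entry_delta * cofactor = 6 * -4 = -24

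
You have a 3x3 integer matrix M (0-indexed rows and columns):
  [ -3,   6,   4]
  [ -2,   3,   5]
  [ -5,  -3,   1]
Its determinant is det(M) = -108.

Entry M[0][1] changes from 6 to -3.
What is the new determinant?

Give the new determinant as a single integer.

det is linear in row 0: changing M[0][1] by delta changes det by delta * cofactor(0,1).
Cofactor C_01 = (-1)^(0+1) * minor(0,1) = -23
Entry delta = -3 - 6 = -9
Det delta = -9 * -23 = 207
New det = -108 + 207 = 99

Answer: 99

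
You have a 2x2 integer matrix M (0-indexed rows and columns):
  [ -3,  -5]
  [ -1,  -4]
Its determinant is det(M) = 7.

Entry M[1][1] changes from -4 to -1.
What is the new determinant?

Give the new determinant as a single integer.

det is linear in row 1: changing M[1][1] by delta changes det by delta * cofactor(1,1).
Cofactor C_11 = (-1)^(1+1) * minor(1,1) = -3
Entry delta = -1 - -4 = 3
Det delta = 3 * -3 = -9
New det = 7 + -9 = -2

Answer: -2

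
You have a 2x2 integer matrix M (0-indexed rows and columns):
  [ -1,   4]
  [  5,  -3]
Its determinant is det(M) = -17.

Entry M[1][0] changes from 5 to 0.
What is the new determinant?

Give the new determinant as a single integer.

Answer: 3

Derivation:
det is linear in row 1: changing M[1][0] by delta changes det by delta * cofactor(1,0).
Cofactor C_10 = (-1)^(1+0) * minor(1,0) = -4
Entry delta = 0 - 5 = -5
Det delta = -5 * -4 = 20
New det = -17 + 20 = 3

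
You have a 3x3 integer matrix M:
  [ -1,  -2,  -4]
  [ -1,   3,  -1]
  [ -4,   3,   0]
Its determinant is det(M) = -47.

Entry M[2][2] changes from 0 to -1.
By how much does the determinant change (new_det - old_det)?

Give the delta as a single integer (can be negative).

Answer: 5

Derivation:
Cofactor C_22 = -5
Entry delta = -1 - 0 = -1
Det delta = entry_delta * cofactor = -1 * -5 = 5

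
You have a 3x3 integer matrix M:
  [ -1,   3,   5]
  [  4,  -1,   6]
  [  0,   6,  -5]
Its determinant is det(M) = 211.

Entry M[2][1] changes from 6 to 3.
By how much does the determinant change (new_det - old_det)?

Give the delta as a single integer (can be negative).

Cofactor C_21 = 26
Entry delta = 3 - 6 = -3
Det delta = entry_delta * cofactor = -3 * 26 = -78

Answer: -78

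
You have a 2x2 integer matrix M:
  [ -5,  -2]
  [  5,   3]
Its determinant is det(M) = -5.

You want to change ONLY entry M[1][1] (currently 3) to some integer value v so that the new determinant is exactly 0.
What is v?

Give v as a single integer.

Answer: 2

Derivation:
det is linear in entry M[1][1]: det = old_det + (v - 3) * C_11
Cofactor C_11 = -5
Want det = 0: -5 + (v - 3) * -5 = 0
  (v - 3) = 5 / -5 = -1
  v = 3 + (-1) = 2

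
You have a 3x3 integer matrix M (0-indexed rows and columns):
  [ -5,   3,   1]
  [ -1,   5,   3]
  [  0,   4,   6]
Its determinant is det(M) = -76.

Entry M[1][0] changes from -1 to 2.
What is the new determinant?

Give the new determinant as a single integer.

Answer: -118

Derivation:
det is linear in row 1: changing M[1][0] by delta changes det by delta * cofactor(1,0).
Cofactor C_10 = (-1)^(1+0) * minor(1,0) = -14
Entry delta = 2 - -1 = 3
Det delta = 3 * -14 = -42
New det = -76 + -42 = -118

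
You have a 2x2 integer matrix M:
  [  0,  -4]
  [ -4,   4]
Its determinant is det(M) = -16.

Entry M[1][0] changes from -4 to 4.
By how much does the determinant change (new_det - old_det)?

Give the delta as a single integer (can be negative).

Cofactor C_10 = 4
Entry delta = 4 - -4 = 8
Det delta = entry_delta * cofactor = 8 * 4 = 32

Answer: 32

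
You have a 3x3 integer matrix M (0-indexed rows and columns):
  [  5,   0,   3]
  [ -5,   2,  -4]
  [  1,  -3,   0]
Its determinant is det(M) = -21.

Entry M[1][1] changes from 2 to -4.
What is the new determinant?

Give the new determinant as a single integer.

Answer: -3

Derivation:
det is linear in row 1: changing M[1][1] by delta changes det by delta * cofactor(1,1).
Cofactor C_11 = (-1)^(1+1) * minor(1,1) = -3
Entry delta = -4 - 2 = -6
Det delta = -6 * -3 = 18
New det = -21 + 18 = -3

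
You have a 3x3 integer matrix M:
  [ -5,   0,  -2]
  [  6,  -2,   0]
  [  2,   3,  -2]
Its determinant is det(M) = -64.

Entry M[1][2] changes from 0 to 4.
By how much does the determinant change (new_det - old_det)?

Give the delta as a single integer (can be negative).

Answer: 60

Derivation:
Cofactor C_12 = 15
Entry delta = 4 - 0 = 4
Det delta = entry_delta * cofactor = 4 * 15 = 60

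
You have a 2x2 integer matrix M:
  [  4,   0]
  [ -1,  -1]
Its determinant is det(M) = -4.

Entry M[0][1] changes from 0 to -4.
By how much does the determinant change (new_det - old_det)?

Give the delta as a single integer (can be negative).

Answer: -4

Derivation:
Cofactor C_01 = 1
Entry delta = -4 - 0 = -4
Det delta = entry_delta * cofactor = -4 * 1 = -4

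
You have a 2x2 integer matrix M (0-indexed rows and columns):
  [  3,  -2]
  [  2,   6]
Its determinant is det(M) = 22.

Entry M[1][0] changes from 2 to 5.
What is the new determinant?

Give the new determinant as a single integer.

Answer: 28

Derivation:
det is linear in row 1: changing M[1][0] by delta changes det by delta * cofactor(1,0).
Cofactor C_10 = (-1)^(1+0) * minor(1,0) = 2
Entry delta = 5 - 2 = 3
Det delta = 3 * 2 = 6
New det = 22 + 6 = 28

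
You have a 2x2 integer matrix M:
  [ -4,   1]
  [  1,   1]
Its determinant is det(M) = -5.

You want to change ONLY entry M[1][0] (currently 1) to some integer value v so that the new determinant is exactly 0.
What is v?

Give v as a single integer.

det is linear in entry M[1][0]: det = old_det + (v - 1) * C_10
Cofactor C_10 = -1
Want det = 0: -5 + (v - 1) * -1 = 0
  (v - 1) = 5 / -1 = -5
  v = 1 + (-5) = -4

Answer: -4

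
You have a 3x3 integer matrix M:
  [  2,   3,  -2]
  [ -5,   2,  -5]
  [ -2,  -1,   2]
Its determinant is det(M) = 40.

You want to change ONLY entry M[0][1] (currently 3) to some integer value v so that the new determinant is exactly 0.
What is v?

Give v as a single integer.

Answer: 1

Derivation:
det is linear in entry M[0][1]: det = old_det + (v - 3) * C_01
Cofactor C_01 = 20
Want det = 0: 40 + (v - 3) * 20 = 0
  (v - 3) = -40 / 20 = -2
  v = 3 + (-2) = 1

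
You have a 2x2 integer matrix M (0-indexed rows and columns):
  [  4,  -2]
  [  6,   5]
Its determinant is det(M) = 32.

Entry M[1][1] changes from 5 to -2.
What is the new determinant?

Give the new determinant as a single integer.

Answer: 4

Derivation:
det is linear in row 1: changing M[1][1] by delta changes det by delta * cofactor(1,1).
Cofactor C_11 = (-1)^(1+1) * minor(1,1) = 4
Entry delta = -2 - 5 = -7
Det delta = -7 * 4 = -28
New det = 32 + -28 = 4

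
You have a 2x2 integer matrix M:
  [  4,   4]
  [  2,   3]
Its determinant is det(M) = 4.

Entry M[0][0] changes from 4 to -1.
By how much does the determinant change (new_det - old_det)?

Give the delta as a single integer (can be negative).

Cofactor C_00 = 3
Entry delta = -1 - 4 = -5
Det delta = entry_delta * cofactor = -5 * 3 = -15

Answer: -15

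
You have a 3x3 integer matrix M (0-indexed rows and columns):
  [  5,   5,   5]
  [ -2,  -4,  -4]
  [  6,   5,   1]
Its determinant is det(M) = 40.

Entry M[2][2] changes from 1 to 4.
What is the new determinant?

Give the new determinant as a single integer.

det is linear in row 2: changing M[2][2] by delta changes det by delta * cofactor(2,2).
Cofactor C_22 = (-1)^(2+2) * minor(2,2) = -10
Entry delta = 4 - 1 = 3
Det delta = 3 * -10 = -30
New det = 40 + -30 = 10

Answer: 10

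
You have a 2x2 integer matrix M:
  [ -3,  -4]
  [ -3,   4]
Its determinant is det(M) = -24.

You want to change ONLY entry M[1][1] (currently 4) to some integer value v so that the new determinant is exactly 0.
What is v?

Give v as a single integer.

Answer: -4

Derivation:
det is linear in entry M[1][1]: det = old_det + (v - 4) * C_11
Cofactor C_11 = -3
Want det = 0: -24 + (v - 4) * -3 = 0
  (v - 4) = 24 / -3 = -8
  v = 4 + (-8) = -4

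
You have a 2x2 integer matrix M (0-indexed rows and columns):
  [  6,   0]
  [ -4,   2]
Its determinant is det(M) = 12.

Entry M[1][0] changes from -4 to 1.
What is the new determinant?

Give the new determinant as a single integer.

Answer: 12

Derivation:
det is linear in row 1: changing M[1][0] by delta changes det by delta * cofactor(1,0).
Cofactor C_10 = (-1)^(1+0) * minor(1,0) = 0
Entry delta = 1 - -4 = 5
Det delta = 5 * 0 = 0
New det = 12 + 0 = 12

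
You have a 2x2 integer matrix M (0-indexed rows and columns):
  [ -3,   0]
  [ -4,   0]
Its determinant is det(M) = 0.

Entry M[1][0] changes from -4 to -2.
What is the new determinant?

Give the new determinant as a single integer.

det is linear in row 1: changing M[1][0] by delta changes det by delta * cofactor(1,0).
Cofactor C_10 = (-1)^(1+0) * minor(1,0) = 0
Entry delta = -2 - -4 = 2
Det delta = 2 * 0 = 0
New det = 0 + 0 = 0

Answer: 0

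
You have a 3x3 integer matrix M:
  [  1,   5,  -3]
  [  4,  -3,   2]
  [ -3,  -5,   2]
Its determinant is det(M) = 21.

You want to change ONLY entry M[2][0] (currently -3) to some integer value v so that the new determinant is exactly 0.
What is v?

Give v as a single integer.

det is linear in entry M[2][0]: det = old_det + (v - -3) * C_20
Cofactor C_20 = 1
Want det = 0: 21 + (v - -3) * 1 = 0
  (v - -3) = -21 / 1 = -21
  v = -3 + (-21) = -24

Answer: -24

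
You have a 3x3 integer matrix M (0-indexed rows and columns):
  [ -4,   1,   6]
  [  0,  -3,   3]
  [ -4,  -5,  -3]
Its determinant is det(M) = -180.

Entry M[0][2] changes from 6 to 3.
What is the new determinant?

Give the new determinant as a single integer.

Answer: -144

Derivation:
det is linear in row 0: changing M[0][2] by delta changes det by delta * cofactor(0,2).
Cofactor C_02 = (-1)^(0+2) * minor(0,2) = -12
Entry delta = 3 - 6 = -3
Det delta = -3 * -12 = 36
New det = -180 + 36 = -144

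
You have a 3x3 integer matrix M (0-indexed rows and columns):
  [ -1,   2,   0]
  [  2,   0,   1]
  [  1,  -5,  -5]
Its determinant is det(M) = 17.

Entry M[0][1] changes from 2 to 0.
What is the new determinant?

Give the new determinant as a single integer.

det is linear in row 0: changing M[0][1] by delta changes det by delta * cofactor(0,1).
Cofactor C_01 = (-1)^(0+1) * minor(0,1) = 11
Entry delta = 0 - 2 = -2
Det delta = -2 * 11 = -22
New det = 17 + -22 = -5

Answer: -5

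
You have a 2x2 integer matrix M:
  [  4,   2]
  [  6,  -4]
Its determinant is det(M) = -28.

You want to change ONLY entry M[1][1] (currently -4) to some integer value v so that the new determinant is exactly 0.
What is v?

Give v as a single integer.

det is linear in entry M[1][1]: det = old_det + (v - -4) * C_11
Cofactor C_11 = 4
Want det = 0: -28 + (v - -4) * 4 = 0
  (v - -4) = 28 / 4 = 7
  v = -4 + (7) = 3

Answer: 3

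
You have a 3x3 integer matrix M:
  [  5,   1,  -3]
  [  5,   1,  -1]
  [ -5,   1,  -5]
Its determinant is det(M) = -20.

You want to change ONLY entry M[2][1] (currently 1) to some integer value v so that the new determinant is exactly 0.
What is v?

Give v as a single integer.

det is linear in entry M[2][1]: det = old_det + (v - 1) * C_21
Cofactor C_21 = -10
Want det = 0: -20 + (v - 1) * -10 = 0
  (v - 1) = 20 / -10 = -2
  v = 1 + (-2) = -1

Answer: -1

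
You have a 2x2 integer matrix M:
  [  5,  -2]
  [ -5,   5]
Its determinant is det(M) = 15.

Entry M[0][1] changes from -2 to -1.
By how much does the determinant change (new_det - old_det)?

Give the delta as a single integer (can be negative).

Answer: 5

Derivation:
Cofactor C_01 = 5
Entry delta = -1 - -2 = 1
Det delta = entry_delta * cofactor = 1 * 5 = 5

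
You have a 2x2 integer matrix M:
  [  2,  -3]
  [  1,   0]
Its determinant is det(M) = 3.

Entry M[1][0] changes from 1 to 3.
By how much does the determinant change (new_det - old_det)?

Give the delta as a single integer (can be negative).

Answer: 6

Derivation:
Cofactor C_10 = 3
Entry delta = 3 - 1 = 2
Det delta = entry_delta * cofactor = 2 * 3 = 6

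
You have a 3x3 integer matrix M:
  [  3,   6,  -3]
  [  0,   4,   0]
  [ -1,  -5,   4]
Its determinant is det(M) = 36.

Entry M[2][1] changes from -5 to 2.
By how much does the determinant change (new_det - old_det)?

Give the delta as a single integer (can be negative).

Cofactor C_21 = 0
Entry delta = 2 - -5 = 7
Det delta = entry_delta * cofactor = 7 * 0 = 0

Answer: 0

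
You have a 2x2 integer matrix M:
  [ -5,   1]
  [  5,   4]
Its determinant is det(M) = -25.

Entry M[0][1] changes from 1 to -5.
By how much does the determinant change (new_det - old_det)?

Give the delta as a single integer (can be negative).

Answer: 30

Derivation:
Cofactor C_01 = -5
Entry delta = -5 - 1 = -6
Det delta = entry_delta * cofactor = -6 * -5 = 30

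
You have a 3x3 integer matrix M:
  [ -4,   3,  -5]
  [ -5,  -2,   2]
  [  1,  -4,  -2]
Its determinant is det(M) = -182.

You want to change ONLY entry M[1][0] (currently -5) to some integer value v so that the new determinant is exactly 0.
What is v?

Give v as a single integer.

det is linear in entry M[1][0]: det = old_det + (v - -5) * C_10
Cofactor C_10 = 26
Want det = 0: -182 + (v - -5) * 26 = 0
  (v - -5) = 182 / 26 = 7
  v = -5 + (7) = 2

Answer: 2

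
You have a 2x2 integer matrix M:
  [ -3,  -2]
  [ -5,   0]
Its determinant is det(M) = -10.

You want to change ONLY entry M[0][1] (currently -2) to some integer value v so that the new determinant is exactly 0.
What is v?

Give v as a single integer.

det is linear in entry M[0][1]: det = old_det + (v - -2) * C_01
Cofactor C_01 = 5
Want det = 0: -10 + (v - -2) * 5 = 0
  (v - -2) = 10 / 5 = 2
  v = -2 + (2) = 0

Answer: 0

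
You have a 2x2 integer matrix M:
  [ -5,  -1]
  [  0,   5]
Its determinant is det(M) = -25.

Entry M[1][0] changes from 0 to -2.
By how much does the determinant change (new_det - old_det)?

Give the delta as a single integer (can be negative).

Cofactor C_10 = 1
Entry delta = -2 - 0 = -2
Det delta = entry_delta * cofactor = -2 * 1 = -2

Answer: -2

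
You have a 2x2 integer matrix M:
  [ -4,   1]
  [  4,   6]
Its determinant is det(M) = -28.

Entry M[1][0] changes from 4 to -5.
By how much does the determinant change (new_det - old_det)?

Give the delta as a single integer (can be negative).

Cofactor C_10 = -1
Entry delta = -5 - 4 = -9
Det delta = entry_delta * cofactor = -9 * -1 = 9

Answer: 9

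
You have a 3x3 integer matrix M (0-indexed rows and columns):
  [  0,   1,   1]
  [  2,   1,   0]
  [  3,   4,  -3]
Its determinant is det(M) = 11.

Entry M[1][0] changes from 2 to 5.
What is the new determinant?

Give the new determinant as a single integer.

det is linear in row 1: changing M[1][0] by delta changes det by delta * cofactor(1,0).
Cofactor C_10 = (-1)^(1+0) * minor(1,0) = 7
Entry delta = 5 - 2 = 3
Det delta = 3 * 7 = 21
New det = 11 + 21 = 32

Answer: 32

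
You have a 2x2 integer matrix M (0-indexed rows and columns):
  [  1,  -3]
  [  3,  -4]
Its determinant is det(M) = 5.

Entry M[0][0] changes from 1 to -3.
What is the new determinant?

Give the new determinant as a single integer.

det is linear in row 0: changing M[0][0] by delta changes det by delta * cofactor(0,0).
Cofactor C_00 = (-1)^(0+0) * minor(0,0) = -4
Entry delta = -3 - 1 = -4
Det delta = -4 * -4 = 16
New det = 5 + 16 = 21

Answer: 21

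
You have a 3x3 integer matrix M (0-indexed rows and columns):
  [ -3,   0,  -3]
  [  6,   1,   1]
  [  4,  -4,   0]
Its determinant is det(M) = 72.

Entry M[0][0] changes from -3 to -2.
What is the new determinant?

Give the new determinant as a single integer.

Answer: 76

Derivation:
det is linear in row 0: changing M[0][0] by delta changes det by delta * cofactor(0,0).
Cofactor C_00 = (-1)^(0+0) * minor(0,0) = 4
Entry delta = -2 - -3 = 1
Det delta = 1 * 4 = 4
New det = 72 + 4 = 76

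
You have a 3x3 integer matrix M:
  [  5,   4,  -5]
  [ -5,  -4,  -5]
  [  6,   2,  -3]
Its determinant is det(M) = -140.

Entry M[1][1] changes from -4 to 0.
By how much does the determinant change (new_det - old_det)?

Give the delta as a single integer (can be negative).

Cofactor C_11 = 15
Entry delta = 0 - -4 = 4
Det delta = entry_delta * cofactor = 4 * 15 = 60

Answer: 60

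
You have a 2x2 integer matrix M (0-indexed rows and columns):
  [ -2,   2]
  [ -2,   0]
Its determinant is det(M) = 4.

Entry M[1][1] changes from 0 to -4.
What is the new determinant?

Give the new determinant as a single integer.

Answer: 12

Derivation:
det is linear in row 1: changing M[1][1] by delta changes det by delta * cofactor(1,1).
Cofactor C_11 = (-1)^(1+1) * minor(1,1) = -2
Entry delta = -4 - 0 = -4
Det delta = -4 * -2 = 8
New det = 4 + 8 = 12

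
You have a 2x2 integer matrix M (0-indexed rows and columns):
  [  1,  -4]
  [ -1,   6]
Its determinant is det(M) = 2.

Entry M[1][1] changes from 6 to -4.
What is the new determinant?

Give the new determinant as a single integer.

Answer: -8

Derivation:
det is linear in row 1: changing M[1][1] by delta changes det by delta * cofactor(1,1).
Cofactor C_11 = (-1)^(1+1) * minor(1,1) = 1
Entry delta = -4 - 6 = -10
Det delta = -10 * 1 = -10
New det = 2 + -10 = -8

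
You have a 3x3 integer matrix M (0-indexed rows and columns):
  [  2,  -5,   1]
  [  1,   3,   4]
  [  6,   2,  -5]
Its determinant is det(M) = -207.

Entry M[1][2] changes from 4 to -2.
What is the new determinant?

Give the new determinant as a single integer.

det is linear in row 1: changing M[1][2] by delta changes det by delta * cofactor(1,2).
Cofactor C_12 = (-1)^(1+2) * minor(1,2) = -34
Entry delta = -2 - 4 = -6
Det delta = -6 * -34 = 204
New det = -207 + 204 = -3

Answer: -3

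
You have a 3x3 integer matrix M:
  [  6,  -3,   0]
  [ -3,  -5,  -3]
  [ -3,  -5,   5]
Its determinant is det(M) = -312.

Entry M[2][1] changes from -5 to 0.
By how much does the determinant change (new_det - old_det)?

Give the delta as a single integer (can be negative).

Answer: 90

Derivation:
Cofactor C_21 = 18
Entry delta = 0 - -5 = 5
Det delta = entry_delta * cofactor = 5 * 18 = 90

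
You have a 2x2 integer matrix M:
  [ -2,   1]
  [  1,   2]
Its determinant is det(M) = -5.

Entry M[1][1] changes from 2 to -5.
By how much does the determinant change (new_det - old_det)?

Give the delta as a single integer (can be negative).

Cofactor C_11 = -2
Entry delta = -5 - 2 = -7
Det delta = entry_delta * cofactor = -7 * -2 = 14

Answer: 14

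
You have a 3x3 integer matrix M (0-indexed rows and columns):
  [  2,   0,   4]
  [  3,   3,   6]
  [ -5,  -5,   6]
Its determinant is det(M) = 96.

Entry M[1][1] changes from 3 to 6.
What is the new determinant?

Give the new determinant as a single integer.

det is linear in row 1: changing M[1][1] by delta changes det by delta * cofactor(1,1).
Cofactor C_11 = (-1)^(1+1) * minor(1,1) = 32
Entry delta = 6 - 3 = 3
Det delta = 3 * 32 = 96
New det = 96 + 96 = 192

Answer: 192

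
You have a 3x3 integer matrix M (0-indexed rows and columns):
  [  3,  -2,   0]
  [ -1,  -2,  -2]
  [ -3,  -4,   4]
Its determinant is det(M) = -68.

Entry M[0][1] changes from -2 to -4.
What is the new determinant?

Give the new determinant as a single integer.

Answer: -88

Derivation:
det is linear in row 0: changing M[0][1] by delta changes det by delta * cofactor(0,1).
Cofactor C_01 = (-1)^(0+1) * minor(0,1) = 10
Entry delta = -4 - -2 = -2
Det delta = -2 * 10 = -20
New det = -68 + -20 = -88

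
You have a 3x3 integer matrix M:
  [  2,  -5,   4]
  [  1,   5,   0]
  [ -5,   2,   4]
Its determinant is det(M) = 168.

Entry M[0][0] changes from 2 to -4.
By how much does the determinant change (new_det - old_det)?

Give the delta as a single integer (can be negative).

Cofactor C_00 = 20
Entry delta = -4 - 2 = -6
Det delta = entry_delta * cofactor = -6 * 20 = -120

Answer: -120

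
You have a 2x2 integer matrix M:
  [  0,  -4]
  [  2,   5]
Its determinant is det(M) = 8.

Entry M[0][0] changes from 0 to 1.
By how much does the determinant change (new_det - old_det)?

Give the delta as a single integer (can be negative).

Cofactor C_00 = 5
Entry delta = 1 - 0 = 1
Det delta = entry_delta * cofactor = 1 * 5 = 5

Answer: 5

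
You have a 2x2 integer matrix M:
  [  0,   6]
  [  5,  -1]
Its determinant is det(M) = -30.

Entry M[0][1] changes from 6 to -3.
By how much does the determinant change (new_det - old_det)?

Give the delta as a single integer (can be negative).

Cofactor C_01 = -5
Entry delta = -3 - 6 = -9
Det delta = entry_delta * cofactor = -9 * -5 = 45

Answer: 45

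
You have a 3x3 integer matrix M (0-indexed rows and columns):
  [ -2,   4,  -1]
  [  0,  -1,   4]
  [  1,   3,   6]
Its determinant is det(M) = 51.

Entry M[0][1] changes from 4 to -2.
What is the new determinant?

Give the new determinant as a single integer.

Answer: 27

Derivation:
det is linear in row 0: changing M[0][1] by delta changes det by delta * cofactor(0,1).
Cofactor C_01 = (-1)^(0+1) * minor(0,1) = 4
Entry delta = -2 - 4 = -6
Det delta = -6 * 4 = -24
New det = 51 + -24 = 27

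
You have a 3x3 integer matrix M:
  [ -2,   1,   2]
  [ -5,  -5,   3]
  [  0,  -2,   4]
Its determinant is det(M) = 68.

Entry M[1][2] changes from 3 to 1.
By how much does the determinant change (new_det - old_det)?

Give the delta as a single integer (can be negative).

Answer: 8

Derivation:
Cofactor C_12 = -4
Entry delta = 1 - 3 = -2
Det delta = entry_delta * cofactor = -2 * -4 = 8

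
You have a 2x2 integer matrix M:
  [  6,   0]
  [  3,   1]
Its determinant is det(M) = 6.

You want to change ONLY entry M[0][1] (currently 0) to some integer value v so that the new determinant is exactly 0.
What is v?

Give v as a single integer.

det is linear in entry M[0][1]: det = old_det + (v - 0) * C_01
Cofactor C_01 = -3
Want det = 0: 6 + (v - 0) * -3 = 0
  (v - 0) = -6 / -3 = 2
  v = 0 + (2) = 2

Answer: 2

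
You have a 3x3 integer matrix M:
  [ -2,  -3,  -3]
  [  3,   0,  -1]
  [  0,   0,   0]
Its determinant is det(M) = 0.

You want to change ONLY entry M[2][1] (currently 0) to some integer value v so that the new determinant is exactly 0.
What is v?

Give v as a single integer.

Answer: 0

Derivation:
det is linear in entry M[2][1]: det = old_det + (v - 0) * C_21
Cofactor C_21 = -11
Want det = 0: 0 + (v - 0) * -11 = 0
  (v - 0) = 0 / -11 = 0
  v = 0 + (0) = 0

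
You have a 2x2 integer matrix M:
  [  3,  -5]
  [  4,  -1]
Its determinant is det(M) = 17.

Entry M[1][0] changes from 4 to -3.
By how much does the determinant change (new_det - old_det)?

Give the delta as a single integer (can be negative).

Answer: -35

Derivation:
Cofactor C_10 = 5
Entry delta = -3 - 4 = -7
Det delta = entry_delta * cofactor = -7 * 5 = -35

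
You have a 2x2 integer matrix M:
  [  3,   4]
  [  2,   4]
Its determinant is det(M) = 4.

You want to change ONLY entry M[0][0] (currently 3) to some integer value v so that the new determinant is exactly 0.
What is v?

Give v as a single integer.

det is linear in entry M[0][0]: det = old_det + (v - 3) * C_00
Cofactor C_00 = 4
Want det = 0: 4 + (v - 3) * 4 = 0
  (v - 3) = -4 / 4 = -1
  v = 3 + (-1) = 2

Answer: 2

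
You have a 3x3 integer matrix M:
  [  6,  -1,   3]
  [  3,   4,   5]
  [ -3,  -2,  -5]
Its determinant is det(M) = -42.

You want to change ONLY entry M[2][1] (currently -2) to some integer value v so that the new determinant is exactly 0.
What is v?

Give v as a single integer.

Answer: -4

Derivation:
det is linear in entry M[2][1]: det = old_det + (v - -2) * C_21
Cofactor C_21 = -21
Want det = 0: -42 + (v - -2) * -21 = 0
  (v - -2) = 42 / -21 = -2
  v = -2 + (-2) = -4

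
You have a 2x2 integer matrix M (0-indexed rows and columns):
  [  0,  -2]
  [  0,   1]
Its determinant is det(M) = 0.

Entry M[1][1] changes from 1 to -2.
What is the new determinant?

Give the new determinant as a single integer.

det is linear in row 1: changing M[1][1] by delta changes det by delta * cofactor(1,1).
Cofactor C_11 = (-1)^(1+1) * minor(1,1) = 0
Entry delta = -2 - 1 = -3
Det delta = -3 * 0 = 0
New det = 0 + 0 = 0

Answer: 0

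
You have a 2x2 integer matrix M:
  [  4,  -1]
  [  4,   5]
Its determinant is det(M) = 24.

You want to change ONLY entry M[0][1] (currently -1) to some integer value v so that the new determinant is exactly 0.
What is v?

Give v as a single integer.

Answer: 5

Derivation:
det is linear in entry M[0][1]: det = old_det + (v - -1) * C_01
Cofactor C_01 = -4
Want det = 0: 24 + (v - -1) * -4 = 0
  (v - -1) = -24 / -4 = 6
  v = -1 + (6) = 5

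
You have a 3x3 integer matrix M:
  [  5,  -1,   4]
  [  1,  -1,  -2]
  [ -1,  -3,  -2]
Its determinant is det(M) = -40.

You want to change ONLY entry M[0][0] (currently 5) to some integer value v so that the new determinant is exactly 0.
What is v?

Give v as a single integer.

Answer: -5

Derivation:
det is linear in entry M[0][0]: det = old_det + (v - 5) * C_00
Cofactor C_00 = -4
Want det = 0: -40 + (v - 5) * -4 = 0
  (v - 5) = 40 / -4 = -10
  v = 5 + (-10) = -5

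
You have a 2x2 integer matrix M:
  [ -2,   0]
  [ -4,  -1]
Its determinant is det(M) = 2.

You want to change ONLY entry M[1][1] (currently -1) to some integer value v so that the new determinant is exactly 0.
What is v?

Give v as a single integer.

det is linear in entry M[1][1]: det = old_det + (v - -1) * C_11
Cofactor C_11 = -2
Want det = 0: 2 + (v - -1) * -2 = 0
  (v - -1) = -2 / -2 = 1
  v = -1 + (1) = 0

Answer: 0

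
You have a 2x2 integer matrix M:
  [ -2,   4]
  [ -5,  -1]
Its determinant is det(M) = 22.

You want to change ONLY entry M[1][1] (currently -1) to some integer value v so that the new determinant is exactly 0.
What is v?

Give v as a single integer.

Answer: 10

Derivation:
det is linear in entry M[1][1]: det = old_det + (v - -1) * C_11
Cofactor C_11 = -2
Want det = 0: 22 + (v - -1) * -2 = 0
  (v - -1) = -22 / -2 = 11
  v = -1 + (11) = 10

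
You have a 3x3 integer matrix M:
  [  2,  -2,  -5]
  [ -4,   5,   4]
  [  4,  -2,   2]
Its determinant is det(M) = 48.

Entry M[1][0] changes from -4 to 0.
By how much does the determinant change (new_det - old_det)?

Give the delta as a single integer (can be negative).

Answer: 56

Derivation:
Cofactor C_10 = 14
Entry delta = 0 - -4 = 4
Det delta = entry_delta * cofactor = 4 * 14 = 56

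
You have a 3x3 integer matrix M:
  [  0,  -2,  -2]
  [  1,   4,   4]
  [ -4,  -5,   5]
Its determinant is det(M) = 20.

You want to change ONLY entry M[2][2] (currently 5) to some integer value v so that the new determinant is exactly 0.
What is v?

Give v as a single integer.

Answer: -5

Derivation:
det is linear in entry M[2][2]: det = old_det + (v - 5) * C_22
Cofactor C_22 = 2
Want det = 0: 20 + (v - 5) * 2 = 0
  (v - 5) = -20 / 2 = -10
  v = 5 + (-10) = -5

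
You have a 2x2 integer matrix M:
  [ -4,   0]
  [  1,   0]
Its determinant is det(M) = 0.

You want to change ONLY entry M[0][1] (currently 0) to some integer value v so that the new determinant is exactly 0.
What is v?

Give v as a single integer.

det is linear in entry M[0][1]: det = old_det + (v - 0) * C_01
Cofactor C_01 = -1
Want det = 0: 0 + (v - 0) * -1 = 0
  (v - 0) = 0 / -1 = 0
  v = 0 + (0) = 0

Answer: 0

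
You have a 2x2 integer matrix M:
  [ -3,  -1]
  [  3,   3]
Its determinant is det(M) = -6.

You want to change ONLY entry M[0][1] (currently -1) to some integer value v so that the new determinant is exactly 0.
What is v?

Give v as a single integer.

Answer: -3

Derivation:
det is linear in entry M[0][1]: det = old_det + (v - -1) * C_01
Cofactor C_01 = -3
Want det = 0: -6 + (v - -1) * -3 = 0
  (v - -1) = 6 / -3 = -2
  v = -1 + (-2) = -3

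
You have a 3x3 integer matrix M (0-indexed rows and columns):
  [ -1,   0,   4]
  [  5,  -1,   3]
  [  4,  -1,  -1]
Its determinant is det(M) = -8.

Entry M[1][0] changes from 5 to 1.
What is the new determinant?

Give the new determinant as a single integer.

det is linear in row 1: changing M[1][0] by delta changes det by delta * cofactor(1,0).
Cofactor C_10 = (-1)^(1+0) * minor(1,0) = -4
Entry delta = 1 - 5 = -4
Det delta = -4 * -4 = 16
New det = -8 + 16 = 8

Answer: 8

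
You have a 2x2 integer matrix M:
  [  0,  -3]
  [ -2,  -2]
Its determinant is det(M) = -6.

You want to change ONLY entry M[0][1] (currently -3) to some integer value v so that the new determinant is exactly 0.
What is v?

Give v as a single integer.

Answer: 0

Derivation:
det is linear in entry M[0][1]: det = old_det + (v - -3) * C_01
Cofactor C_01 = 2
Want det = 0: -6 + (v - -3) * 2 = 0
  (v - -3) = 6 / 2 = 3
  v = -3 + (3) = 0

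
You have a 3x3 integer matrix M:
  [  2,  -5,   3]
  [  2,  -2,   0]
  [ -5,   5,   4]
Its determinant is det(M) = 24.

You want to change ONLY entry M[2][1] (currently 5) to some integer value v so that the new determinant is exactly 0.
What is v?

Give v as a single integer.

det is linear in entry M[2][1]: det = old_det + (v - 5) * C_21
Cofactor C_21 = 6
Want det = 0: 24 + (v - 5) * 6 = 0
  (v - 5) = -24 / 6 = -4
  v = 5 + (-4) = 1

Answer: 1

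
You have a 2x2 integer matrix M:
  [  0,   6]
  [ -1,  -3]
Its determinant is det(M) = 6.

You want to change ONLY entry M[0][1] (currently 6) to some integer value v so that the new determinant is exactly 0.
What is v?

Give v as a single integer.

det is linear in entry M[0][1]: det = old_det + (v - 6) * C_01
Cofactor C_01 = 1
Want det = 0: 6 + (v - 6) * 1 = 0
  (v - 6) = -6 / 1 = -6
  v = 6 + (-6) = 0

Answer: 0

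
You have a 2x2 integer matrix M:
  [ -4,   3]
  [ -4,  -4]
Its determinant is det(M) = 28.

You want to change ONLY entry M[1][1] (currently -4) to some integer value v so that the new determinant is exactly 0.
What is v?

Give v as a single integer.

Answer: 3

Derivation:
det is linear in entry M[1][1]: det = old_det + (v - -4) * C_11
Cofactor C_11 = -4
Want det = 0: 28 + (v - -4) * -4 = 0
  (v - -4) = -28 / -4 = 7
  v = -4 + (7) = 3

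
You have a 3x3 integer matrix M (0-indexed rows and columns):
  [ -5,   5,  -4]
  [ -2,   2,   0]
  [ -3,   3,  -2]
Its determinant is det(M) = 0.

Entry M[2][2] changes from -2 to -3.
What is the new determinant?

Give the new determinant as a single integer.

det is linear in row 2: changing M[2][2] by delta changes det by delta * cofactor(2,2).
Cofactor C_22 = (-1)^(2+2) * minor(2,2) = 0
Entry delta = -3 - -2 = -1
Det delta = -1 * 0 = 0
New det = 0 + 0 = 0

Answer: 0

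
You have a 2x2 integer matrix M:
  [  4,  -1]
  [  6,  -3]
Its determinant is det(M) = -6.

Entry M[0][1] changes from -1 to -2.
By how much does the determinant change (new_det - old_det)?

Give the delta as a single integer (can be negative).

Cofactor C_01 = -6
Entry delta = -2 - -1 = -1
Det delta = entry_delta * cofactor = -1 * -6 = 6

Answer: 6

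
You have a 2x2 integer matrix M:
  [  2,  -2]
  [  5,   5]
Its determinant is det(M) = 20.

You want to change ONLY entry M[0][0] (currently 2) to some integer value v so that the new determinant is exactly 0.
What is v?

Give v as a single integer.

Answer: -2

Derivation:
det is linear in entry M[0][0]: det = old_det + (v - 2) * C_00
Cofactor C_00 = 5
Want det = 0: 20 + (v - 2) * 5 = 0
  (v - 2) = -20 / 5 = -4
  v = 2 + (-4) = -2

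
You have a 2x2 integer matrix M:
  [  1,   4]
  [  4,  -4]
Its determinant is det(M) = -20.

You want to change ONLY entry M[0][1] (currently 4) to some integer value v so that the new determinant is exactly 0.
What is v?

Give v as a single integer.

det is linear in entry M[0][1]: det = old_det + (v - 4) * C_01
Cofactor C_01 = -4
Want det = 0: -20 + (v - 4) * -4 = 0
  (v - 4) = 20 / -4 = -5
  v = 4 + (-5) = -1

Answer: -1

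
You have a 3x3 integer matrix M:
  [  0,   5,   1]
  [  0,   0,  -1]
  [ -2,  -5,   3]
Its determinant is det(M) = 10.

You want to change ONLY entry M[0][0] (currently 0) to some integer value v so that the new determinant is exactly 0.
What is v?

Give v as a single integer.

Answer: 2

Derivation:
det is linear in entry M[0][0]: det = old_det + (v - 0) * C_00
Cofactor C_00 = -5
Want det = 0: 10 + (v - 0) * -5 = 0
  (v - 0) = -10 / -5 = 2
  v = 0 + (2) = 2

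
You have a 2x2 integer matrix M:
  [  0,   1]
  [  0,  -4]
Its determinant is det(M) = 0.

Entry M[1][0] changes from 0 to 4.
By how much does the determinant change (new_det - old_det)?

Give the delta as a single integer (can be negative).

Cofactor C_10 = -1
Entry delta = 4 - 0 = 4
Det delta = entry_delta * cofactor = 4 * -1 = -4

Answer: -4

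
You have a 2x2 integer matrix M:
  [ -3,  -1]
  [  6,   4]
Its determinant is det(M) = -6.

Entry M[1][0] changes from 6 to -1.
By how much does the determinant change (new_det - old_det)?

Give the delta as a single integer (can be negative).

Answer: -7

Derivation:
Cofactor C_10 = 1
Entry delta = -1 - 6 = -7
Det delta = entry_delta * cofactor = -7 * 1 = -7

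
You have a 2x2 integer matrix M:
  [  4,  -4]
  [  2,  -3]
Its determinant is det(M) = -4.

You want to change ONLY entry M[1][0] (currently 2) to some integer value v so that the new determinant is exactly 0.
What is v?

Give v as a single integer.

Answer: 3

Derivation:
det is linear in entry M[1][0]: det = old_det + (v - 2) * C_10
Cofactor C_10 = 4
Want det = 0: -4 + (v - 2) * 4 = 0
  (v - 2) = 4 / 4 = 1
  v = 2 + (1) = 3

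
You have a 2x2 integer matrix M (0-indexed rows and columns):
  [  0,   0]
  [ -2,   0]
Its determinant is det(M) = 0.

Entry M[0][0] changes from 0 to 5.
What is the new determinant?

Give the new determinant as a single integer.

det is linear in row 0: changing M[0][0] by delta changes det by delta * cofactor(0,0).
Cofactor C_00 = (-1)^(0+0) * minor(0,0) = 0
Entry delta = 5 - 0 = 5
Det delta = 5 * 0 = 0
New det = 0 + 0 = 0

Answer: 0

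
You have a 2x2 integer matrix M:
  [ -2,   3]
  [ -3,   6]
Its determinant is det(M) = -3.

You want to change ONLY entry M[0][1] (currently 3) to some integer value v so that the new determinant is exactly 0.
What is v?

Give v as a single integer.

Answer: 4

Derivation:
det is linear in entry M[0][1]: det = old_det + (v - 3) * C_01
Cofactor C_01 = 3
Want det = 0: -3 + (v - 3) * 3 = 0
  (v - 3) = 3 / 3 = 1
  v = 3 + (1) = 4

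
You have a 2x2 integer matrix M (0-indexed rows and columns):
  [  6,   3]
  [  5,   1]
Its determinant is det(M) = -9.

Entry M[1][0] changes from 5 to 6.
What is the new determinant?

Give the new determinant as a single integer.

det is linear in row 1: changing M[1][0] by delta changes det by delta * cofactor(1,0).
Cofactor C_10 = (-1)^(1+0) * minor(1,0) = -3
Entry delta = 6 - 5 = 1
Det delta = 1 * -3 = -3
New det = -9 + -3 = -12

Answer: -12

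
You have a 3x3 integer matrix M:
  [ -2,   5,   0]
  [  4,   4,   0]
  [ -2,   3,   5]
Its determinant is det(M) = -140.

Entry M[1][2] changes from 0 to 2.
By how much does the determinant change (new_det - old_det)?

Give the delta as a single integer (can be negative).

Cofactor C_12 = -4
Entry delta = 2 - 0 = 2
Det delta = entry_delta * cofactor = 2 * -4 = -8

Answer: -8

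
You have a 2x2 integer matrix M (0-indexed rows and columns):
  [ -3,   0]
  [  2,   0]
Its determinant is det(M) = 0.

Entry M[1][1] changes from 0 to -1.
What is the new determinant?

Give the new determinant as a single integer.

Answer: 3

Derivation:
det is linear in row 1: changing M[1][1] by delta changes det by delta * cofactor(1,1).
Cofactor C_11 = (-1)^(1+1) * minor(1,1) = -3
Entry delta = -1 - 0 = -1
Det delta = -1 * -3 = 3
New det = 0 + 3 = 3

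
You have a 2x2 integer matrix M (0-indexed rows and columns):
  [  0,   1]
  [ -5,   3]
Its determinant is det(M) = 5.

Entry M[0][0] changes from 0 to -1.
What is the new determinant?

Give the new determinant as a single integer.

det is linear in row 0: changing M[0][0] by delta changes det by delta * cofactor(0,0).
Cofactor C_00 = (-1)^(0+0) * minor(0,0) = 3
Entry delta = -1 - 0 = -1
Det delta = -1 * 3 = -3
New det = 5 + -3 = 2

Answer: 2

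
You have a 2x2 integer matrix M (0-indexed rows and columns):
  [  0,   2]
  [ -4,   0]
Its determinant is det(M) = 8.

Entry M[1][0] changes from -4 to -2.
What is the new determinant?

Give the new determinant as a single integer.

det is linear in row 1: changing M[1][0] by delta changes det by delta * cofactor(1,0).
Cofactor C_10 = (-1)^(1+0) * minor(1,0) = -2
Entry delta = -2 - -4 = 2
Det delta = 2 * -2 = -4
New det = 8 + -4 = 4

Answer: 4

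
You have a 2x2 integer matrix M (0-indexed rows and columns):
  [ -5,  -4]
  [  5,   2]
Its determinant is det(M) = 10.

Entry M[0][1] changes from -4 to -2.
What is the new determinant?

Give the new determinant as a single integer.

det is linear in row 0: changing M[0][1] by delta changes det by delta * cofactor(0,1).
Cofactor C_01 = (-1)^(0+1) * minor(0,1) = -5
Entry delta = -2 - -4 = 2
Det delta = 2 * -5 = -10
New det = 10 + -10 = 0

Answer: 0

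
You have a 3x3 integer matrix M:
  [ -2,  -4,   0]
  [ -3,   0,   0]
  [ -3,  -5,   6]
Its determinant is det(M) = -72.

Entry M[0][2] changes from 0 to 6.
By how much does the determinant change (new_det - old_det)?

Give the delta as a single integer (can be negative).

Answer: 90

Derivation:
Cofactor C_02 = 15
Entry delta = 6 - 0 = 6
Det delta = entry_delta * cofactor = 6 * 15 = 90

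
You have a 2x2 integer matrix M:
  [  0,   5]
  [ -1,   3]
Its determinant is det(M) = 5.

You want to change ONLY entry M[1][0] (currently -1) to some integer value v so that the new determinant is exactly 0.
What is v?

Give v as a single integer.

Answer: 0

Derivation:
det is linear in entry M[1][0]: det = old_det + (v - -1) * C_10
Cofactor C_10 = -5
Want det = 0: 5 + (v - -1) * -5 = 0
  (v - -1) = -5 / -5 = 1
  v = -1 + (1) = 0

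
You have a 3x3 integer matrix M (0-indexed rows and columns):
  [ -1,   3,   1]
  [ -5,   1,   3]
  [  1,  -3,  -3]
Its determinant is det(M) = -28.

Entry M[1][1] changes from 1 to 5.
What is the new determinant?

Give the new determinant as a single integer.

det is linear in row 1: changing M[1][1] by delta changes det by delta * cofactor(1,1).
Cofactor C_11 = (-1)^(1+1) * minor(1,1) = 2
Entry delta = 5 - 1 = 4
Det delta = 4 * 2 = 8
New det = -28 + 8 = -20

Answer: -20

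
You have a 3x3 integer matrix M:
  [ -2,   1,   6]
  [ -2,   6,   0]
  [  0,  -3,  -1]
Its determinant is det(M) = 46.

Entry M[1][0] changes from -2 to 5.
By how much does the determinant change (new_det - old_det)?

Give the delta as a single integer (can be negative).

Cofactor C_10 = -17
Entry delta = 5 - -2 = 7
Det delta = entry_delta * cofactor = 7 * -17 = -119

Answer: -119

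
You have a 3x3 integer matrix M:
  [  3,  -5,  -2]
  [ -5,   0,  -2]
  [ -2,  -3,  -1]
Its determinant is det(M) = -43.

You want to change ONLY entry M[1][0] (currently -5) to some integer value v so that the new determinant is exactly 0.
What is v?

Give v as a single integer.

det is linear in entry M[1][0]: det = old_det + (v - -5) * C_10
Cofactor C_10 = 1
Want det = 0: -43 + (v - -5) * 1 = 0
  (v - -5) = 43 / 1 = 43
  v = -5 + (43) = 38

Answer: 38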